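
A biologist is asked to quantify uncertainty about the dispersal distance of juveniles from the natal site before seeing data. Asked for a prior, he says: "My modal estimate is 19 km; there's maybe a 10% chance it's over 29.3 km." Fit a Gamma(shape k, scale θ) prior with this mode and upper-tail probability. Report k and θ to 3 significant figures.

k ≈ 11, θ ≈ 1.91

Gamma(k,θ) with k>1 has mode (k−1)θ, so θ = 19/(k−1).
Need P(X < 29.3) = 0.9 with θ tied to k this way. Start at k = 2, θ = 19: P(X<29.3) ≈ 0.456.
Too low — raise k to concentrate. Iterating converges to k ≈ 11.
Then θ = 19/(11−1) ≈ 1.91.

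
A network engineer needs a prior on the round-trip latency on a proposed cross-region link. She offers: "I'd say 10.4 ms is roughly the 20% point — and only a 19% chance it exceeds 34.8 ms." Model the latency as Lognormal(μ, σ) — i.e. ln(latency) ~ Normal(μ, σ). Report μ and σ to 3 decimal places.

If T ~ Lognormal(μ,σ) then ln T ~ Normal(μ,σ), so the p-quantile of ln T is μ + z_p·σ.
ln(10.4) = 2.342 and ln(34.8) = 3.55; z_{0.2} = -0.8416, z_{0.81} = 0.8779.
σ = (3.55 − 2.342)/(0.8779 − (-0.8416)) = 0.702.
μ = 2.342 − (-0.8416)·0.702 = 2.933.

μ ≈ 2.933, σ ≈ 0.702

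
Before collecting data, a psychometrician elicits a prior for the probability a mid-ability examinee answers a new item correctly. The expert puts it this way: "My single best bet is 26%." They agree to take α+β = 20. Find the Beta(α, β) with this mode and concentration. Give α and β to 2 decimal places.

For α,β > 1 the Beta mode is (α−1)/(α+β−2). With α+β = 20, the mode is (α−1)/18.
Set (α−1)/18 = 0.26 → α = 1 + 0.26·18 = 5.68.
β = 20 − α = 14.32.

α = 5.68, β = 14.32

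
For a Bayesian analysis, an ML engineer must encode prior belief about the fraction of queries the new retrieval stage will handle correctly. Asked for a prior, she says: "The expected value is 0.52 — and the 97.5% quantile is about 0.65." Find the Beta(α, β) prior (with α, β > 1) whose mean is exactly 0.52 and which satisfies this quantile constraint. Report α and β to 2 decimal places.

With mean 0.52 fixed, write α = 0.52s, β = 0.48s where s = α+β.
Need P(θ < 0.65) = 0.975 under Beta(0.52s, 0.48s). Normal approximation: (q−m)/√(m(1−m)/s) ≈ z_{0.975} = 1.96, so s ≈ 0.52·0.48·(1.96)²/(0.65−0.52)² = 56.7.
At s = 56.7: P(θ<0.65) ≈ 0.977. Adjusting to match 0.975 gives s ≈ 54.69.
So α = 0.52·54.69 ≈ 28.44, β = 0.48·54.69 ≈ 26.25.

α ≈ 28.44, β ≈ 26.25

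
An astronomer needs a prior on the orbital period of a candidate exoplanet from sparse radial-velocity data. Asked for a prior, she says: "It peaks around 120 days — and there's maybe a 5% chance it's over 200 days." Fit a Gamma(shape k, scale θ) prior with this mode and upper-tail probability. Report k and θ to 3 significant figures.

k ≈ 11.7, θ ≈ 11.2

Gamma(k,θ) with k>1 has mode (k−1)θ, so θ = 120/(k−1).
Need P(X < 200) = 0.95 with θ tied to k this way. Start at k = 2, θ = 120: P(X<200) ≈ 0.496.
Too low — raise k to concentrate. Iterating converges to k ≈ 11.7.
Then θ = 120/(11.7−1) ≈ 11.2.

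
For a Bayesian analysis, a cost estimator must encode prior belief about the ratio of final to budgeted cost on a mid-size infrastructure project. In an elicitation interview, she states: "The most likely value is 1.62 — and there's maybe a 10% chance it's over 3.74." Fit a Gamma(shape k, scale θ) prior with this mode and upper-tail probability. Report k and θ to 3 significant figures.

k ≈ 3.75, θ ≈ 0.59

Gamma(k,θ) with k>1 has mode (k−1)θ, so θ = 1.62/(k−1).
Need P(X < 3.74) = 0.9 with θ tied to k this way. Start at k = 2, θ = 1.62: P(X<3.74) ≈ 0.671.
Too low — raise k to concentrate. Iterating converges to k ≈ 3.75.
Then θ = 1.62/(3.75−1) ≈ 0.59.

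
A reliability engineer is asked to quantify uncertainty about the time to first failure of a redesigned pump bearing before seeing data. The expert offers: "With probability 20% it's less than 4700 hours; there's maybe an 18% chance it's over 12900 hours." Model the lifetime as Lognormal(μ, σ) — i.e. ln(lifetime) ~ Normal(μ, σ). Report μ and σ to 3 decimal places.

If T ~ Lognormal(μ,σ) then ln T ~ Normal(μ,σ), so the p-quantile of ln T is μ + z_p·σ.
ln(4700) = 8.455 and ln(12900) = 9.465; z_{0.2} = -0.8416, z_{0.82} = 0.9154.
σ = (9.465 − 8.455)/(0.9154 − (-0.8416)) = 0.575.
μ = 8.455 − (-0.8416)·0.575 = 8.939.

μ ≈ 8.939, σ ≈ 0.575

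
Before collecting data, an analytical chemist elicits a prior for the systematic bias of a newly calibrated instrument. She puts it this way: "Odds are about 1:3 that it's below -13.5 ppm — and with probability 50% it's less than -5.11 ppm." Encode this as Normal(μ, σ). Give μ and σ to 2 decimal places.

μ = -5.11, σ = 12.44

For Normal(μ,σ), the p-quantile is μ + z_p·σ. Here z_{0.25} = -0.6745, z_{0.5} = 0.
So -13.5 = μ − 0.6745σ and -5.11 = μ + 0σ.
Subtracting: σ = (-5.11 − -13.5)/(0 − (-0.6745)) = 12.44.
Then μ = -13.5 − (-0.6745)·12.44 = -5.11.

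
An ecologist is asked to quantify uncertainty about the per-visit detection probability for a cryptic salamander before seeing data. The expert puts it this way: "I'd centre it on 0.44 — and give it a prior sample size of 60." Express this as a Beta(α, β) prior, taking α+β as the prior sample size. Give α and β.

α = 26.4, β = 33.6

Under the effective-sample-size interpretation, Beta(α, β) has prior mean α/(α+β) and prior sample size α+β.
So α+β = 60 and α/(α+β) = 0.44, giving α = 0.44·60 = 26.4 and β = 60 − 26.4 = 33.6.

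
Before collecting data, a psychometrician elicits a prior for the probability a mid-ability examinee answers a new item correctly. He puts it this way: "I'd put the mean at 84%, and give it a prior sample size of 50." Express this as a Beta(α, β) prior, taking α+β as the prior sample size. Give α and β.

α = 42, β = 8

Under the effective-sample-size interpretation, Beta(α, β) has prior mean α/(α+β) and prior sample size α+β.
So α+β = 50 and α/(α+β) = 0.84, giving α = 0.84·50 = 42 and β = 50 − 42 = 8.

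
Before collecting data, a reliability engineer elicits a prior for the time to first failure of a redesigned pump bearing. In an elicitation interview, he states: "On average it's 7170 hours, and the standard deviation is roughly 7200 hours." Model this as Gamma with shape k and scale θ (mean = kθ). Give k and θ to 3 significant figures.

k ≈ 0.992, θ ≈ 7230

For Gamma(k, scale θ): mean = kθ, variance = kθ², so CV = 1/√k.
CV = SD/mean = 7200/7170 = 1.004, hence k = 1/CV² = 0.992.
Then θ = mean/k = 7170/0.992 = 7230.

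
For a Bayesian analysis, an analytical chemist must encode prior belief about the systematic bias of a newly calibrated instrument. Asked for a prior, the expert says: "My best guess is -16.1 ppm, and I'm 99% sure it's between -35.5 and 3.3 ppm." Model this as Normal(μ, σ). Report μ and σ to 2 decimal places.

μ = -16.10, σ = 7.53

A symmetric 99% interval runs μ ± z·σ with z = 2.576.
Half-width = 19.4, so σ = 19.4/2.576 = 7.53.
μ is the stated best guess, -16.10.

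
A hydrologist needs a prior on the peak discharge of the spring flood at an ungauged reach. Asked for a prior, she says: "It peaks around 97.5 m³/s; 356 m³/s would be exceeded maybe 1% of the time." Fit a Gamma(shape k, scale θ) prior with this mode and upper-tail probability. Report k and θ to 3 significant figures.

k ≈ 3.55, θ ≈ 38.2

Gamma(k,θ) with k>1 has mode (k−1)θ, so θ = 97.5/(k−1).
Need P(X < 356) = 0.99 with θ tied to k this way. Start at k = 2, θ = 97.5: P(X<356) ≈ 0.879.
Too low — raise k to concentrate. Iterating converges to k ≈ 3.55.
Then θ = 97.5/(3.55−1) ≈ 38.2.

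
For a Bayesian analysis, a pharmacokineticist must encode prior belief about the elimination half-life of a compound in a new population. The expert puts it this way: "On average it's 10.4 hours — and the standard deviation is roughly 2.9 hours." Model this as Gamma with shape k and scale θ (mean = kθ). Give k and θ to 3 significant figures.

For Gamma(k, scale θ): mean = kθ, variance = kθ², so CV = 1/√k.
CV = SD/mean = 2.9/10.4 = 0.2788, hence k = 1/CV² = 12.9.
Then θ = mean/k = 10.4/12.9 = 0.809.

k ≈ 12.9, θ ≈ 0.809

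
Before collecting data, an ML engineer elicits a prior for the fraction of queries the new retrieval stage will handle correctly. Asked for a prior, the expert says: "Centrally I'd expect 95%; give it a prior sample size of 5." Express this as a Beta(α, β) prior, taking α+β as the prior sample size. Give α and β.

Under the effective-sample-size interpretation, Beta(α, β) has prior mean α/(α+β) and prior sample size α+β.
So α+β = 5 and α/(α+β) = 0.95, giving α = 0.95·5 = 4.75 and β = 5 − 4.75 = 0.25.

α = 4.75, β = 0.25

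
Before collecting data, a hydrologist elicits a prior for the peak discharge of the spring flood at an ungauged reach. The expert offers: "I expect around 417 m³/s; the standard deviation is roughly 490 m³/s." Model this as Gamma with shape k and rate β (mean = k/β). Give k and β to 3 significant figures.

k ≈ 0.724, β ≈ 0.00174

For Gamma(k, rate β): mean = k/β, variance = k/β², so CV = 1/√k.
CV = SD/mean = 490/417 = 1.175, hence k = 1/CV² = 0.724.
Then β = k/mean = 0.724/417 = 0.00174.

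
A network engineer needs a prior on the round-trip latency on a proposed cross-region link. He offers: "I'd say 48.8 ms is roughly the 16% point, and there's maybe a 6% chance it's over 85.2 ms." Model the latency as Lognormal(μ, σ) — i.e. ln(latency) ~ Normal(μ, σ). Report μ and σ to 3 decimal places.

μ ≈ 4.105, σ ≈ 0.219

If T ~ Lognormal(μ,σ) then ln T ~ Normal(μ,σ), so the p-quantile of ln T is μ + z_p·σ.
ln(48.8) = 3.888 and ln(85.2) = 4.445; z_{0.16} = -0.9945, z_{0.94} = 1.555.
σ = (4.445 − 3.888)/(1.555 − (-0.9945)) = 0.219.
μ = 3.888 − (-0.9945)·0.219 = 4.105.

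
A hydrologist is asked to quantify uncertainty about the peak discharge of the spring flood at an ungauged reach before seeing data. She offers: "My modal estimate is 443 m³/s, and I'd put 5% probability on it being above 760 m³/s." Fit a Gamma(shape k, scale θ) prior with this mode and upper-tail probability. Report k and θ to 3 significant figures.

Gamma(k,θ) with k>1 has mode (k−1)θ, so θ = 443/(k−1).
Need P(X < 760) = 0.95 with θ tied to k this way. Start at k = 2, θ = 443: P(X<760) ≈ 0.512.
Too low — raise k to concentrate. Iterating converges to k ≈ 10.6.
Then θ = 443/(10.6−1) ≈ 46.2.

k ≈ 10.6, θ ≈ 46.2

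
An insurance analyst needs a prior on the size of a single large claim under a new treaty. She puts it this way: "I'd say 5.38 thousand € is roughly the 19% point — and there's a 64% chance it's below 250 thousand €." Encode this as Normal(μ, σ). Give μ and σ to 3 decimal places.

μ = 179.077, σ = 197.856

For Normal(μ,σ), the p-quantile is μ + z_p·σ. Here z_{0.19} = -0.8779, z_{0.64} = 0.3585.
So 5.38 = μ − 0.8779σ and 250 = μ + 0.3585σ.
Subtracting: σ = (250 − 5.38)/(0.3585 − (-0.8779)) = 197.856.
Then μ = 5.38 − (-0.8779)·197.856 = 179.077.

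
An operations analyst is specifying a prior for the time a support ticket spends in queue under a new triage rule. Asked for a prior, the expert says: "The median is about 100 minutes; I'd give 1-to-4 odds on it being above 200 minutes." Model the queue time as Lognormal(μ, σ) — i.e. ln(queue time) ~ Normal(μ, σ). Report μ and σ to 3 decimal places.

If T ~ Lognormal(μ,σ) then ln T ~ Normal(μ,σ), so the p-quantile of ln T is μ + z_p·σ.
ln(100) = 4.605 and ln(200) = 5.298; z_{0.5} = 0, z_{0.8} = 0.8416.
σ = (5.298 − 4.605)/(0.8416 − (0)) = 0.824.
μ = 4.605 − (0)·0.824 = 4.605.

μ ≈ 4.605, σ ≈ 0.824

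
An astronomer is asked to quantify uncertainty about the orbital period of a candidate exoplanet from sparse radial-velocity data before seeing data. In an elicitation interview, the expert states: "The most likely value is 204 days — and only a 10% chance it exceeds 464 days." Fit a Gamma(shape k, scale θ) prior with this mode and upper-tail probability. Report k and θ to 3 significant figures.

k ≈ 3.85, θ ≈ 71.6

Gamma(k,θ) with k>1 has mode (k−1)θ, so θ = 204/(k−1).
Need P(X < 464) = 0.9 with θ tied to k this way. Start at k = 2, θ = 204: P(X<464) ≈ 0.663.
Too low — raise k to concentrate. Iterating converges to k ≈ 3.85.
Then θ = 204/(3.85−1) ≈ 71.6.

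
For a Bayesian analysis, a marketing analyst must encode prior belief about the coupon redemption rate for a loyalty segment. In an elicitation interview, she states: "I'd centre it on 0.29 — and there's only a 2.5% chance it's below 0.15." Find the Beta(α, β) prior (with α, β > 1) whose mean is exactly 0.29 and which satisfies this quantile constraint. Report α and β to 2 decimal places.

With mean 0.29 fixed, write α = 0.29s, β = 0.71s where s = α+β.
Need P(θ < 0.15) = 0.025 under Beta(0.29s, 0.71s). Normal approximation: (q−m)/√(m(1−m)/s) ≈ z_{0.025} = -1.96, so s ≈ 0.29·0.71·(-1.96)²/(0.15−0.29)² = 40.4.
At s = 40.4: P(θ<0.15) ≈ 0.014. Adjusting to match 0.025 gives s ≈ 32.52.
So α = 0.29·32.52 ≈ 9.43, β = 0.71·32.52 ≈ 23.09.

α ≈ 9.43, β ≈ 23.09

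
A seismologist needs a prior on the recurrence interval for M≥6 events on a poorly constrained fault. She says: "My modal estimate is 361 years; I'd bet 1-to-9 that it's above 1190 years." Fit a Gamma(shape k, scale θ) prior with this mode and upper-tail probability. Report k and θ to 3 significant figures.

Gamma(k,θ) with k>1 has mode (k−1)θ, so θ = 361/(k−1).
Need P(X < 1190) = 0.9 with θ tied to k this way. Start at k = 2, θ = 361: P(X<1190) ≈ 0.841.
Too low — raise k to concentrate. Iterating converges to k ≈ 2.32.
Then θ = 361/(2.32−1) ≈ 273.

k ≈ 2.32, θ ≈ 273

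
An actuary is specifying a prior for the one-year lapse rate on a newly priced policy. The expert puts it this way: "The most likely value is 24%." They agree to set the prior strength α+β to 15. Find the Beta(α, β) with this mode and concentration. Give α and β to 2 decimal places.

For α,β > 1 the Beta mode is (α−1)/(α+β−2). With α+β = 15, the mode is (α−1)/13.
Set (α−1)/13 = 0.24 → α = 1 + 0.24·13 = 4.12.
β = 15 − α = 10.88.

α = 4.12, β = 10.88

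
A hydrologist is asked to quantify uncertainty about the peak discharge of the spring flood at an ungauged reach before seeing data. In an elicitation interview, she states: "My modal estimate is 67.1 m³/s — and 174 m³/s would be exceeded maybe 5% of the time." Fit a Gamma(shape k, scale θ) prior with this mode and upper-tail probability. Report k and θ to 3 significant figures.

k ≈ 3.98, θ ≈ 22.5

Gamma(k,θ) with k>1 has mode (k−1)θ, so θ = 67.1/(k−1).
Need P(X < 174) = 0.95 with θ tied to k this way. Start at k = 2, θ = 67.1: P(X<174) ≈ 0.731.
Too low — raise k to concentrate. Iterating converges to k ≈ 3.98.
Then θ = 67.1/(3.98−1) ≈ 22.5.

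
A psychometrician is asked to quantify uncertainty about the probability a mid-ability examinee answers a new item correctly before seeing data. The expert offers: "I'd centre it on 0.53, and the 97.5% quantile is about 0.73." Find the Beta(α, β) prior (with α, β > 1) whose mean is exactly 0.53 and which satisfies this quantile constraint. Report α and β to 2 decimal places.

With mean 0.53 fixed, write α = 0.53s, β = 0.47s where s = α+β.
Need P(θ < 0.73) = 0.975 under Beta(0.53s, 0.47s). Normal approximation: (q−m)/√(m(1−m)/s) ≈ z_{0.975} = 1.96, so s ≈ 0.53·0.47·(1.96)²/(0.73−0.53)² = 23.9.
At s = 23.9: P(θ<0.73) ≈ 0.980. Adjusting to match 0.975 gives s ≈ 21.82.
So α = 0.53·21.82 ≈ 11.56, β = 0.47·21.82 ≈ 10.25.

α ≈ 11.56, β ≈ 10.25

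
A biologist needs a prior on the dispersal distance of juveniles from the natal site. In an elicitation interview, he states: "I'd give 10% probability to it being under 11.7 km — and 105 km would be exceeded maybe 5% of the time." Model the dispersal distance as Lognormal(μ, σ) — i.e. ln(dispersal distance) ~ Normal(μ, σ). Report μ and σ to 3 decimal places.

If T ~ Lognormal(μ,σ) then ln T ~ Normal(μ,σ), so the p-quantile of ln T is μ + z_p·σ.
ln(11.7) = 2.46 and ln(105) = 4.654; z_{0.1} = -1.282, z_{0.95} = 1.645.
σ = (4.654 − 2.46)/(1.645 − (-1.282)) = 0.750.
μ = 2.46 − (-1.282)·0.750 = 3.421.

μ ≈ 3.421, σ ≈ 0.750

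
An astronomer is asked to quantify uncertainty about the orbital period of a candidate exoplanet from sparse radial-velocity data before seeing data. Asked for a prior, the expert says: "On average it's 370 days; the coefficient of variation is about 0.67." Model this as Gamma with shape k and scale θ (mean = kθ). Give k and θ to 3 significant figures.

For Gamma(k, scale θ): mean = kθ, variance = kθ², so CV = 1/√k.
CV = 0.67, hence k = 1/CV² = 2.23.
Then θ = mean/k = 370/2.23 = 166.

k ≈ 2.23, θ ≈ 166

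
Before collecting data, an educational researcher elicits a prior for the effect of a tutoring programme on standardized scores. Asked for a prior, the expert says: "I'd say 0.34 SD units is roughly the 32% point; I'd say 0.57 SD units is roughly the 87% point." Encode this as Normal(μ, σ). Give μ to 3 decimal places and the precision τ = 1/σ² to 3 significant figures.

μ = 0.407, τ = 48

The p-quantile of Normal(μ,σ) is μ + z_p·σ, with z_{0.32} = -0.4677 and z_{0.87} = 1.126.
Eliminate σ: μ = (z₂·x₁ − z₁·x₂)/(z₂ − z₁) = (1.126·0.34 − (-0.4677)·0.57)/1.594 = 0.407.
Then σ = (x₂ − x₁)/(z₂ − z₁) = (0.57 − 0.34)/1.594 = 0.144.
Precision τ = 1/σ² = 1/0.1443² = 48.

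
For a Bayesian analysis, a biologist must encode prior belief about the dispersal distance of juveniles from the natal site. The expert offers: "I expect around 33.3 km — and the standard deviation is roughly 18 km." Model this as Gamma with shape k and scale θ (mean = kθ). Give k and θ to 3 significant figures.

For Gamma(k, scale θ): mean = kθ, variance = kθ², so CV = 1/√k.
CV = SD/mean = 18/33.3 = 0.5405, hence k = 1/CV² = 3.42.
Then θ = mean/k = 33.3/3.42 = 9.73.

k ≈ 3.42, θ ≈ 9.73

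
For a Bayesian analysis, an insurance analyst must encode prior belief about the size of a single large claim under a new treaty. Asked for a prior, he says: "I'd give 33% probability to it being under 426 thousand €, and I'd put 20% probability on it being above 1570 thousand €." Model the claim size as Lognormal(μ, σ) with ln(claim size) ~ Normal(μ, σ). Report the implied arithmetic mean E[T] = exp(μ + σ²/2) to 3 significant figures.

If T ~ Lognormal(μ,σ) then ln T ~ Normal(μ,σ), so the p-quantile of ln T is μ + z_p·σ.
ln(426) = 6.054 and ln(1570) = 7.359; z_{0.33} = -0.4399, z_{0.8} = 0.8416.
σ = (7.359 − 6.054)/(0.8416 − (-0.4399)) = 1.018.
μ = 6.054 − (-0.4399)·1.018 = 6.502.
E[T] = exp(μ + σ²/2) = exp(6.502 + 0.5180) = 1120 thousand €.

E[T] ≈ 1120 thousand €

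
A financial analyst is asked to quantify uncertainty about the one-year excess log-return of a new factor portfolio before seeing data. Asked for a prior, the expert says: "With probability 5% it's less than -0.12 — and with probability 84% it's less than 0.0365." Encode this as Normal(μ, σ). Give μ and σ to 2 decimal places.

The p-quantile of Normal(μ,σ) is μ + z_p·σ, with z_{0.05} = -1.645 and z_{0.84} = 0.9945.
Eliminate σ: μ = (z₂·x₁ − z₁·x₂)/(z₂ − z₁) = (0.9945·-0.12 − (-1.645)·0.0365)/2.639 = -0.02.
Then σ = (x₂ − x₁)/(z₂ − z₁) = (0.0365 − -0.12)/2.639 = 0.06.

μ = -0.02, σ = 0.06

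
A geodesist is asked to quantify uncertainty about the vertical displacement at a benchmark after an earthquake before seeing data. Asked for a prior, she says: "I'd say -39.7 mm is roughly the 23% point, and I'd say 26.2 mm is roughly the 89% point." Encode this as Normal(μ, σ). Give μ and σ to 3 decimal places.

μ = -14.926, σ = 33.530

For Normal(μ,σ), the p-quantile is μ + z_p·σ. Here z_{0.23} = -0.7388, z_{0.89} = 1.227.
So -39.7 = μ − 0.7388σ and 26.2 = μ + 1.227σ.
Subtracting: σ = (26.2 − -39.7)/(1.227 − (-0.7388)) = 33.530.
Then μ = -39.7 − (-0.7388)·33.530 = -14.926.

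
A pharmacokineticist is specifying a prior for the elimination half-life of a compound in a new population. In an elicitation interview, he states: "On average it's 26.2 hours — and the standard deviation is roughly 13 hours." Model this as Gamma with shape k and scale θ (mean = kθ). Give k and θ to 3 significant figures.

k ≈ 4.06, θ ≈ 6.45

For Gamma(k, scale θ): mean = kθ, variance = kθ², so CV = 1/√k.
CV = SD/mean = 13/26.2 = 0.4962, hence k = 1/CV² = 4.06.
Then θ = mean/k = 26.2/4.06 = 6.45.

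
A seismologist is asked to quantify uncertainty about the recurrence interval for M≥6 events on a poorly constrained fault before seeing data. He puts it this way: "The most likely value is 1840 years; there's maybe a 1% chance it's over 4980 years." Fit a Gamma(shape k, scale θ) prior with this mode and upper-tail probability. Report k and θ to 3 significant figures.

k ≈ 5.65, θ ≈ 396

Gamma(k,θ) with k>1 has mode (k−1)θ, so θ = 1840/(k−1).
Need P(X < 4980) = 0.99 with θ tied to k this way. Start at k = 2, θ = 1840: P(X<4980) ≈ 0.753.
Too low — raise k to concentrate. Iterating converges to k ≈ 5.65.
Then θ = 1840/(5.65−1) ≈ 396.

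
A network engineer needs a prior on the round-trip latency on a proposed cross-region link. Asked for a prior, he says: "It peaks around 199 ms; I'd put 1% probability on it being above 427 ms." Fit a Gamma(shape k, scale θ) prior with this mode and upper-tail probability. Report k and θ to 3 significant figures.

Gamma(k,θ) with k>1 has mode (k−1)θ, so θ = 199/(k−1).
Need P(X < 427) = 0.99 with θ tied to k this way. Start at k = 2, θ = 199: P(X<427) ≈ 0.632.
Too low — raise k to concentrate. Iterating converges to k ≈ 9.31.
Then θ = 199/(9.31−1) ≈ 23.9.

k ≈ 9.31, θ ≈ 23.9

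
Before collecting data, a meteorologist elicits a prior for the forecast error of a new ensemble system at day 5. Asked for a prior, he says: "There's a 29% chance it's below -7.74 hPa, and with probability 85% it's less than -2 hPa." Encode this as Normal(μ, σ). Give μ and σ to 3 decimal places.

For Normal(μ,σ), the p-quantile is μ + z_p·σ. Here z_{0.29} = -0.5534, z_{0.85} = 1.036.
So -7.74 = μ − 0.5534σ and -2 = μ + 1.036σ.
Subtracting: σ = (-2 − -7.74)/(1.036 − (-0.5534)) = 3.610.
Then μ = -7.74 − (-0.5534)·3.610 = -5.742.

μ = -5.742, σ = 3.610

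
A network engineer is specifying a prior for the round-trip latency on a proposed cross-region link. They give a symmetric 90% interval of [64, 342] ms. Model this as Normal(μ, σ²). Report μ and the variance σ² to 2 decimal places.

A symmetric 90% interval runs μ ± z·σ with z = 1.645.
Half-width = 139, so σ = 139/1.645 = 84.506 and σ² = 7141.26.
μ is the interval midpoint, 203.00.

μ = 203.00, σ² = 7141.26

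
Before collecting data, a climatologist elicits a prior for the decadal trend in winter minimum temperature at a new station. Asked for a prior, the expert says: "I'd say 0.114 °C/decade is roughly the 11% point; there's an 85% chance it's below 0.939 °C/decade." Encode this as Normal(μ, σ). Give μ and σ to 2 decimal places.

μ = 0.56, σ = 0.36

The p-quantile of Normal(μ,σ) is μ + z_p·σ, with z_{0.11} = -1.227 and z_{0.85} = 1.036.
Eliminate σ: μ = (z₂·x₁ − z₁·x₂)/(z₂ − z₁) = (1.036·0.114 − (-1.227)·0.939)/2.263 = 0.56.
Then σ = (x₂ − x₁)/(z₂ − z₁) = (0.939 − 0.114)/2.263 = 0.36.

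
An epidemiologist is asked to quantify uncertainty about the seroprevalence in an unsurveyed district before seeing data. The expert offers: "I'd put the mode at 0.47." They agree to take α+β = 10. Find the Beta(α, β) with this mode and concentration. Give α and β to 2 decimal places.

For α,β > 1 the Beta mode is (α−1)/(α+β−2). With α+β = 10, the mode is (α−1)/8.
Set (α−1)/8 = 0.47 → α = 1 + 0.47·8 = 4.76.
β = 10 − α = 5.24.

α = 4.76, β = 5.24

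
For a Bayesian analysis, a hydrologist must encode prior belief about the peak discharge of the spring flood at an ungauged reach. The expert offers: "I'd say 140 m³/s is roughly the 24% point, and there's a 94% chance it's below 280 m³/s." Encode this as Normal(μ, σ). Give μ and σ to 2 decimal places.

μ = 183.73, σ = 61.92

For Normal(μ,σ), the p-quantile is μ + z_p·σ. Here z_{0.24} = -0.7063, z_{0.94} = 1.555.
So 140 = μ − 0.7063σ and 280 = μ + 1.555σ.
Subtracting: σ = (280 − 140)/(1.555 − (-0.7063)) = 61.92.
Then μ = 140 − (-0.7063)·61.92 = 183.73.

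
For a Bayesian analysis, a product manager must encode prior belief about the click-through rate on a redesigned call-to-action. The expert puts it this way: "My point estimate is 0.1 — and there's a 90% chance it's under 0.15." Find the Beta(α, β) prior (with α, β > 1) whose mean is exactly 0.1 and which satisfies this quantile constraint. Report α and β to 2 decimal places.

With mean 0.1 fixed, write α = 0.1s, β = 0.9s where s = α+β.
Need P(θ < 0.15) = 0.9 under Beta(0.1s, 0.9s). Normal approximation: (q−m)/√(m(1−m)/s) ≈ z_{0.9} = 1.28, so s ≈ 0.1·0.9·(1.28)²/(0.15−0.1)² = 59.1.
At s = 59.1: P(θ<0.15) ≈ 0.893. Adjusting to match 0.9 gives s ≈ 63.67.
So α = 0.1·63.67 ≈ 6.37, β = 0.9·63.67 ≈ 57.30.

α ≈ 6.37, β ≈ 57.30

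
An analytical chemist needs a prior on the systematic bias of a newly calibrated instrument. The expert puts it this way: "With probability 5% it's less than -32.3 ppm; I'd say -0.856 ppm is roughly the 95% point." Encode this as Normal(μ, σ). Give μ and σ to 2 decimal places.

μ = -16.58, σ = 9.56

For Normal(μ,σ), the p-quantile is μ + z_p·σ. Here z_{0.05} = -1.645, z_{0.95} = 1.645.
So -32.3 = μ − 1.645σ and -0.856 = μ + 1.645σ.
Subtracting: σ = (-0.856 − -32.3)/(1.645 − (-1.645)) = 9.56.
Then μ = -32.3 − (-1.645)·9.56 = -16.58.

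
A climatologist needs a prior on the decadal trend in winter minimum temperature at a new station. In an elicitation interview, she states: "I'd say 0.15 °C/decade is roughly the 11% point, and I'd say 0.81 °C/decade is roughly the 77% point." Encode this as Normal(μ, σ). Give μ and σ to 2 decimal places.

μ = 0.56, σ = 0.34

For Normal(μ,σ), the p-quantile is μ + z_p·σ. Here z_{0.11} = -1.227, z_{0.77} = 0.7388.
So 0.15 = μ − 1.227σ and 0.81 = μ + 0.7388σ.
Subtracting: σ = (0.81 − 0.15)/(0.7388 − (-1.227)) = 0.34.
Then μ = 0.15 − (-1.227)·0.34 = 0.56.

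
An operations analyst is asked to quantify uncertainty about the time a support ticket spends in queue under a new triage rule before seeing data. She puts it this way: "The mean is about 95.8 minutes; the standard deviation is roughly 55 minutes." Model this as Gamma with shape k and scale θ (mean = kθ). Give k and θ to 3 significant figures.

For Gamma(k, scale θ): mean = kθ, variance = kθ², so CV = 1/√k.
CV = SD/mean = 55/95.8 = 0.5741, hence k = 1/CV² = 3.03.
Then θ = mean/k = 95.8/3.03 = 31.6.

k ≈ 3.03, θ ≈ 31.6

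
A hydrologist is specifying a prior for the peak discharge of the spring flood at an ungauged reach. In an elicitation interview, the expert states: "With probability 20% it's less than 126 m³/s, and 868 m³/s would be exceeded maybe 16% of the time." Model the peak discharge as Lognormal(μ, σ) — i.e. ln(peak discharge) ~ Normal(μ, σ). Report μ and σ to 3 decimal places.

μ ≈ 5.721, σ ≈ 1.051

If T ~ Lognormal(μ,σ) then ln T ~ Normal(μ,σ), so the p-quantile of ln T is μ + z_p·σ.
ln(126) = 4.836 and ln(868) = 6.766; z_{0.2} = -0.8416, z_{0.84} = 0.9945.
σ = (6.766 − 4.836)/(0.9945 − (-0.8416)) = 1.051.
μ = 4.836 − (-0.8416)·1.051 = 5.721.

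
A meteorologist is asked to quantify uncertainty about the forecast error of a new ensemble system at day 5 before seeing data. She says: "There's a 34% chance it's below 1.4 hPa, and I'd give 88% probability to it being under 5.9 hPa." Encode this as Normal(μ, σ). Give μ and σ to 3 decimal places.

μ = 2.569, σ = 2.835

For Normal(μ,σ), the p-quantile is μ + z_p·σ. Here z_{0.34} = -0.4125, z_{0.88} = 1.175.
So 1.4 = μ − 0.4125σ and 5.9 = μ + 1.175σ.
Subtracting: σ = (5.9 − 1.4)/(1.175 − (-0.4125)) = 2.835.
Then μ = 1.4 − (-0.4125)·2.835 = 2.569.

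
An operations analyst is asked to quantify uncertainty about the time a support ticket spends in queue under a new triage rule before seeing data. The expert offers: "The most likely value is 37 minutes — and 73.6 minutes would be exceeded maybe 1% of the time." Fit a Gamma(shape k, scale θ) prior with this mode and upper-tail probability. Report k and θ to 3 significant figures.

Gamma(k,θ) with k>1 has mode (k−1)θ, so θ = 37/(k−1).
Need P(X < 73.6) = 0.99 with θ tied to k this way. Start at k = 2, θ = 37: P(X<73.6) ≈ 0.591.
Too low — raise k to concentrate. Iterating converges to k ≈ 11.4.
Then θ = 37/(11.4−1) ≈ 3.56.

k ≈ 11.4, θ ≈ 3.56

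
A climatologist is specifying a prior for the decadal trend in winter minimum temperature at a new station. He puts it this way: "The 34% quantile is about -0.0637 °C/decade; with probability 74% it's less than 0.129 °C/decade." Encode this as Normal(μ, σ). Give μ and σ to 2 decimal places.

For Normal(μ,σ), the p-quantile is μ + z_p·σ. Here z_{0.34} = -0.4125, z_{0.74} = 0.6433.
So -0.0637 = μ − 0.4125σ and 0.129 = μ + 0.6433σ.
Subtracting: σ = (0.129 − -0.0637)/(0.6433 − (-0.4125)) = 0.18.
Then μ = -0.0637 − (-0.4125)·0.18 = 0.01.

μ = 0.01, σ = 0.18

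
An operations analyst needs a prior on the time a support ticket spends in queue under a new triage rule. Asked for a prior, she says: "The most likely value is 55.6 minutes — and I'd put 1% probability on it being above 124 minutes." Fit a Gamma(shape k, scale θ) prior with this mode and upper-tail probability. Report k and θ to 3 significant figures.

k ≈ 8.47, θ ≈ 7.44

Gamma(k,θ) with k>1 has mode (k−1)θ, so θ = 55.6/(k−1).
Need P(X < 124) = 0.99 with θ tied to k this way. Start at k = 2, θ = 55.6: P(X<124) ≈ 0.653.
Too low — raise k to concentrate. Iterating converges to k ≈ 8.47.
Then θ = 55.6/(8.47−1) ≈ 7.44.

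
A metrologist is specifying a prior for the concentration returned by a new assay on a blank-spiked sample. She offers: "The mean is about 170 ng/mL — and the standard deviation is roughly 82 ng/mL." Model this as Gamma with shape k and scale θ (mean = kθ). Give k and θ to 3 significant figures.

For Gamma(k, scale θ): mean = kθ, variance = kθ², so CV = 1/√k.
CV = SD/mean = 82/170 = 0.4824, hence k = 1/CV² = 4.3.
Then θ = mean/k = 170/4.3 = 39.6.

k ≈ 4.3, θ ≈ 39.6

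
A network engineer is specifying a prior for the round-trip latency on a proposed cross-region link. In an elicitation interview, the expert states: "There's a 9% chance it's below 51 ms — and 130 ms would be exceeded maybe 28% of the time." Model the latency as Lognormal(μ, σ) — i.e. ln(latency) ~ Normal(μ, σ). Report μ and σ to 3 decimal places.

μ ≈ 4.584, σ ≈ 0.486

If T ~ Lognormal(μ,σ) then ln T ~ Normal(μ,σ), so the p-quantile of ln T is μ + z_p·σ.
ln(51) = 3.932 and ln(130) = 4.868; z_{0.09} = -1.341, z_{0.72} = 0.5828.
σ = (4.868 − 3.932)/(0.5828 − (-1.341)) = 0.486.
μ = 3.932 − (-1.341)·0.486 = 4.584.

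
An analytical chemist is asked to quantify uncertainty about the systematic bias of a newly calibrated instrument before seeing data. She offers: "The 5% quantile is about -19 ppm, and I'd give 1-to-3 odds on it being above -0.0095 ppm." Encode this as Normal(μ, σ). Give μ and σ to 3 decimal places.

For Normal(μ,σ), the p-quantile is μ + z_p·σ. Here z_{0.05} = -1.645, z_{0.75} = 0.6745.
So -19 = μ − 1.645σ and -0.0095 = μ + 0.6745σ.
Subtracting: σ = (-0.0095 − -19)/(0.6745 − (-1.645)) = 8.188.
Then μ = -19 − (-1.645)·8.188 = -5.532.

μ = -5.532, σ = 8.188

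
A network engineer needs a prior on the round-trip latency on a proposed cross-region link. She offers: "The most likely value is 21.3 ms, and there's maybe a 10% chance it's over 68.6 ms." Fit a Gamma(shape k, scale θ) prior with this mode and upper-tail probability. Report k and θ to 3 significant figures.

k ≈ 2.38, θ ≈ 15.4

Gamma(k,θ) with k>1 has mode (k−1)θ, so θ = 21.3/(k−1).
Need P(X < 68.6) = 0.9 with θ tied to k this way. Start at k = 2, θ = 21.3: P(X<68.6) ≈ 0.831.
Too low — raise k to concentrate. Iterating converges to k ≈ 2.38.
Then θ = 21.3/(2.38−1) ≈ 15.4.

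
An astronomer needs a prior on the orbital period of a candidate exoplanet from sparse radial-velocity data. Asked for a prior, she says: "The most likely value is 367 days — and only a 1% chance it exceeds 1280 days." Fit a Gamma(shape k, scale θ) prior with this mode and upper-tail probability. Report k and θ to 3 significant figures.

Gamma(k,θ) with k>1 has mode (k−1)θ, so θ = 367/(k−1).
Need P(X < 1280) = 0.99 with θ tied to k this way. Start at k = 2, θ = 367: P(X<1280) ≈ 0.863.
Too low — raise k to concentrate. Iterating converges to k ≈ 3.78.
Then θ = 367/(3.78−1) ≈ 132.

k ≈ 3.78, θ ≈ 132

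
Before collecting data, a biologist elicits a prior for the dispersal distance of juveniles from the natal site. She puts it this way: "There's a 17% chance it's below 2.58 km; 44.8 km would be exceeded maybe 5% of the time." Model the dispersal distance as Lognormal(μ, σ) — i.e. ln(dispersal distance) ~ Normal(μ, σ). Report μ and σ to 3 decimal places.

μ ≈ 1.996, σ ≈ 1.098

If T ~ Lognormal(μ,σ) then ln T ~ Normal(μ,σ), so the p-quantile of ln T is μ + z_p·σ.
ln(2.58) = 0.9478 and ln(44.8) = 3.802; z_{0.17} = -0.9542, z_{0.95} = 1.645.
σ = (3.802 − 0.9478)/(1.645 − (-0.9542)) = 1.098.
μ = 0.9478 − (-0.9542)·1.098 = 1.996.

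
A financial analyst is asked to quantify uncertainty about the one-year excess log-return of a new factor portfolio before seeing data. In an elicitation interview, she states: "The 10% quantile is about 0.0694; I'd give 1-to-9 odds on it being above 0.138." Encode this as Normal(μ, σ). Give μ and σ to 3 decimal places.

μ = 0.104, σ = 0.027

For Normal(μ,σ), the p-quantile is μ + z_p·σ. Here z_{0.1} = -1.282, z_{0.9} = 1.282.
So 0.0694 = μ − 1.282σ and 0.138 = μ + 1.282σ.
Subtracting: σ = (0.138 − 0.0694)/(1.282 − (-1.282)) = 0.027.
Then μ = 0.0694 − (-1.282)·0.027 = 0.104.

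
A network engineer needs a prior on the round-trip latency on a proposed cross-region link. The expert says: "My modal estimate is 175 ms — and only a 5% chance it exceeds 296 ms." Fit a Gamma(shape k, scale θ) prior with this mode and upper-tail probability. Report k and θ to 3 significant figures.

k ≈ 11.1, θ ≈ 17.3

Gamma(k,θ) with k>1 has mode (k−1)θ, so θ = 175/(k−1).
Need P(X < 296) = 0.95 with θ tied to k this way. Start at k = 2, θ = 175: P(X<296) ≈ 0.504.
Too low — raise k to concentrate. Iterating converges to k ≈ 11.1.
Then θ = 175/(11.1−1) ≈ 17.3.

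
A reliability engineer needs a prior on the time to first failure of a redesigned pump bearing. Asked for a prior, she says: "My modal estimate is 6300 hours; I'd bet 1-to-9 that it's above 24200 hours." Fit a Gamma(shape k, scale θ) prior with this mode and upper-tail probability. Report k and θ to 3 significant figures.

k ≈ 2.02, θ ≈ 6170

Gamma(k,θ) with k>1 has mode (k−1)θ, so θ = 6300/(k−1).
Need P(X < 24200) = 0.9 with θ tied to k this way. Start at k = 2, θ = 6300: P(X<24200) ≈ 0.896.
Too low — raise k to concentrate. Iterating converges to k ≈ 2.02.
Then θ = 6300/(2.02−1) ≈ 6170.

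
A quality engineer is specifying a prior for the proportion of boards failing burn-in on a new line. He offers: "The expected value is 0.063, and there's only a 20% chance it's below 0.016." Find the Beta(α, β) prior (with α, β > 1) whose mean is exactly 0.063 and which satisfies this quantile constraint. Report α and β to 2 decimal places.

With mean 0.063 fixed, write α = 0.063s, β = 0.937s where s = α+β.
Need P(θ < 0.016) = 0.2 under Beta(0.063s, 0.937s). Normal approximation: (q−m)/√(m(1−m)/s) ≈ z_{0.2} = -0.842, so s ≈ 0.063·0.937·(-0.842)²/(0.016−0.063)² = 18.9.
At s = 18.9: P(θ<0.016) ≈ 0.177. Adjusting to match 0.2 gives s ≈ 16.91.
So α = 0.063·16.91 ≈ 1.07, β = 0.937·16.91 ≈ 15.84.

α ≈ 1.07, β ≈ 15.84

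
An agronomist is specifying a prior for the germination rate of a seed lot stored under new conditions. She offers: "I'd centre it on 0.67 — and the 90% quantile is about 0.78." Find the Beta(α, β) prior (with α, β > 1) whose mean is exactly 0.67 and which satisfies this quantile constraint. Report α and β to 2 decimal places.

α ≈ 18.81, β ≈ 9.27

With mean 0.67 fixed, write α = 0.67s, β = 0.33s where s = α+β.
Need P(θ < 0.78) = 0.9 under Beta(0.67s, 0.33s). Normal approximation: (q−m)/√(m(1−m)/s) ≈ z_{0.9} = 1.28, so s ≈ 0.67·0.33·(1.28)²/(0.78−0.67)² = 30.0.
At s = 30.0: P(θ<0.78) ≈ 0.908. Adjusting to match 0.9 gives s ≈ 28.08.
So α = 0.67·28.08 ≈ 18.81, β = 0.33·28.08 ≈ 9.27.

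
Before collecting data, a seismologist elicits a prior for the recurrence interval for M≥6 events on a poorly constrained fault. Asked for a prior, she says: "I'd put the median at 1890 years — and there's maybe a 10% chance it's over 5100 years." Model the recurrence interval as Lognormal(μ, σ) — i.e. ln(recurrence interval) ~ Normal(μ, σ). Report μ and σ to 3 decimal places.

If T ~ Lognormal(μ,σ) then ln T ~ Normal(μ,σ), so the p-quantile of ln T is μ + z_p·σ.
ln(1890) = 7.544 and ln(5100) = 8.537; z_{0.5} = 0, z_{0.9} = 1.282.
σ = (8.537 − 7.544)/(1.282 − (0)) = 0.775.
μ = 7.544 − (0)·0.775 = 7.544.

μ ≈ 7.544, σ ≈ 0.775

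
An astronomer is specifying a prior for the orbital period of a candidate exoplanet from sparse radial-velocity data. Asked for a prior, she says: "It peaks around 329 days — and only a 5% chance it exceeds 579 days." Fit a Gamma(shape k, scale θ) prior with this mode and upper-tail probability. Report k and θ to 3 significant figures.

k ≈ 9.73, θ ≈ 37.7

Gamma(k,θ) with k>1 has mode (k−1)θ, so θ = 329/(k−1).
Need P(X < 579) = 0.95 with θ tied to k this way. Start at k = 2, θ = 329: P(X<579) ≈ 0.525.
Too low — raise k to concentrate. Iterating converges to k ≈ 9.73.
Then θ = 329/(9.73−1) ≈ 37.7.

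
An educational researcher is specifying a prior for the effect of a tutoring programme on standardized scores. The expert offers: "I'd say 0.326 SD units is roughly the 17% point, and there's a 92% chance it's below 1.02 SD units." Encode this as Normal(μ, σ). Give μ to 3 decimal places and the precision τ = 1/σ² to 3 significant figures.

μ = 0.607, τ = 11.6

The p-quantile of Normal(μ,σ) is μ + z_p·σ, with z_{0.17} = -0.9542 and z_{0.92} = 1.405.
Eliminate σ: μ = (z₂·x₁ − z₁·x₂)/(z₂ − z₁) = (1.405·0.326 − (-0.9542)·1.02)/2.359 = 0.607.
Then σ = (x₂ − x₁)/(z₂ − z₁) = (1.02 − 0.326)/2.359 = 0.294.
Precision τ = 1/σ² = 1/0.2942² = 11.6.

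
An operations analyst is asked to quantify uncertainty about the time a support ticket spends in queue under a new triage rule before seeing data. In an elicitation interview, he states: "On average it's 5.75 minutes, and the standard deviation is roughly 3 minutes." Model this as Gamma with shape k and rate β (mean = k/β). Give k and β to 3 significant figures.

k ≈ 3.67, β ≈ 0.639

For Gamma(k, rate β): mean = k/β, variance = k/β², so CV = 1/√k.
CV = SD/mean = 3/5.75 = 0.5217, hence k = 1/CV² = 3.67.
Then β = k/mean = 3.67/5.75 = 0.639.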